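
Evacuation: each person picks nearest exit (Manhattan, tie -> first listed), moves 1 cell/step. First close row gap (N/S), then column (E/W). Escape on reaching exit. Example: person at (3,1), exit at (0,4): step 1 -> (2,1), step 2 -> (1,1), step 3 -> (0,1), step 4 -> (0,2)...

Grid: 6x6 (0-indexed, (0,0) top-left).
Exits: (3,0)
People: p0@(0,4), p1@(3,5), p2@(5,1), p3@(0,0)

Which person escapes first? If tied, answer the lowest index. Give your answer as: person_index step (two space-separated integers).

Answer: 2 3

Derivation:
Step 1: p0:(0,4)->(1,4) | p1:(3,5)->(3,4) | p2:(5,1)->(4,1) | p3:(0,0)->(1,0)
Step 2: p0:(1,4)->(2,4) | p1:(3,4)->(3,3) | p2:(4,1)->(3,1) | p3:(1,0)->(2,0)
Step 3: p0:(2,4)->(3,4) | p1:(3,3)->(3,2) | p2:(3,1)->(3,0)->EXIT | p3:(2,0)->(3,0)->EXIT
Step 4: p0:(3,4)->(3,3) | p1:(3,2)->(3,1) | p2:escaped | p3:escaped
Step 5: p0:(3,3)->(3,2) | p1:(3,1)->(3,0)->EXIT | p2:escaped | p3:escaped
Step 6: p0:(3,2)->(3,1) | p1:escaped | p2:escaped | p3:escaped
Step 7: p0:(3,1)->(3,0)->EXIT | p1:escaped | p2:escaped | p3:escaped
Exit steps: [7, 5, 3, 3]
First to escape: p2 at step 3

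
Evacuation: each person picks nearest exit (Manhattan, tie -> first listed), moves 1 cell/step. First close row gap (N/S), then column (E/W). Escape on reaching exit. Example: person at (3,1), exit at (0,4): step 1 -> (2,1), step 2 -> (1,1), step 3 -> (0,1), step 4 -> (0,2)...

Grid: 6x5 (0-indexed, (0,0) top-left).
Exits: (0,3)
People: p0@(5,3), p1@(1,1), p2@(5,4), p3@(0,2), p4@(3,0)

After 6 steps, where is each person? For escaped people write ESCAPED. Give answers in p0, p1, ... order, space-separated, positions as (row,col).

Step 1: p0:(5,3)->(4,3) | p1:(1,1)->(0,1) | p2:(5,4)->(4,4) | p3:(0,2)->(0,3)->EXIT | p4:(3,0)->(2,0)
Step 2: p0:(4,3)->(3,3) | p1:(0,1)->(0,2) | p2:(4,4)->(3,4) | p3:escaped | p4:(2,0)->(1,0)
Step 3: p0:(3,3)->(2,3) | p1:(0,2)->(0,3)->EXIT | p2:(3,4)->(2,4) | p3:escaped | p4:(1,0)->(0,0)
Step 4: p0:(2,3)->(1,3) | p1:escaped | p2:(2,4)->(1,4) | p3:escaped | p4:(0,0)->(0,1)
Step 5: p0:(1,3)->(0,3)->EXIT | p1:escaped | p2:(1,4)->(0,4) | p3:escaped | p4:(0,1)->(0,2)
Step 6: p0:escaped | p1:escaped | p2:(0,4)->(0,3)->EXIT | p3:escaped | p4:(0,2)->(0,3)->EXIT

ESCAPED ESCAPED ESCAPED ESCAPED ESCAPED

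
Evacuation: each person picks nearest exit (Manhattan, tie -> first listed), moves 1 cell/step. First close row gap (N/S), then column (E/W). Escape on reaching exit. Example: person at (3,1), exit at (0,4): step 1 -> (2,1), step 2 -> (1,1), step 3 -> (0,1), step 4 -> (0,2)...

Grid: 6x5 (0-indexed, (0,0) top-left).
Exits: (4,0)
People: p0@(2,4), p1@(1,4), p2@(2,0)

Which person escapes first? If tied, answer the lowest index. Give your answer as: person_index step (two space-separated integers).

Answer: 2 2

Derivation:
Step 1: p0:(2,4)->(3,4) | p1:(1,4)->(2,4) | p2:(2,0)->(3,0)
Step 2: p0:(3,4)->(4,4) | p1:(2,4)->(3,4) | p2:(3,0)->(4,0)->EXIT
Step 3: p0:(4,4)->(4,3) | p1:(3,4)->(4,4) | p2:escaped
Step 4: p0:(4,3)->(4,2) | p1:(4,4)->(4,3) | p2:escaped
Step 5: p0:(4,2)->(4,1) | p1:(4,3)->(4,2) | p2:escaped
Step 6: p0:(4,1)->(4,0)->EXIT | p1:(4,2)->(4,1) | p2:escaped
Step 7: p0:escaped | p1:(4,1)->(4,0)->EXIT | p2:escaped
Exit steps: [6, 7, 2]
First to escape: p2 at step 2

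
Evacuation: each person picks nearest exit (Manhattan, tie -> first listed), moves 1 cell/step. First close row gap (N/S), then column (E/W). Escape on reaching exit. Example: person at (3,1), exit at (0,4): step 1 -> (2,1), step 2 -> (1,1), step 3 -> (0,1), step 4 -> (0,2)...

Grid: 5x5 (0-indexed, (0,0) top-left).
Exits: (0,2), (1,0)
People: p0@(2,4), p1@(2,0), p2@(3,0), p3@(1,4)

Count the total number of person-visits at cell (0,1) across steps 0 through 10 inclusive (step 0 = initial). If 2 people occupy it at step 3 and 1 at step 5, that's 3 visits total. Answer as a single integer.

Answer: 0

Derivation:
Step 0: p0@(2,4) p1@(2,0) p2@(3,0) p3@(1,4) -> at (0,1): 0 [-], cum=0
Step 1: p0@(1,4) p1@ESC p2@(2,0) p3@(0,4) -> at (0,1): 0 [-], cum=0
Step 2: p0@(0,4) p1@ESC p2@ESC p3@(0,3) -> at (0,1): 0 [-], cum=0
Step 3: p0@(0,3) p1@ESC p2@ESC p3@ESC -> at (0,1): 0 [-], cum=0
Step 4: p0@ESC p1@ESC p2@ESC p3@ESC -> at (0,1): 0 [-], cum=0
Total visits = 0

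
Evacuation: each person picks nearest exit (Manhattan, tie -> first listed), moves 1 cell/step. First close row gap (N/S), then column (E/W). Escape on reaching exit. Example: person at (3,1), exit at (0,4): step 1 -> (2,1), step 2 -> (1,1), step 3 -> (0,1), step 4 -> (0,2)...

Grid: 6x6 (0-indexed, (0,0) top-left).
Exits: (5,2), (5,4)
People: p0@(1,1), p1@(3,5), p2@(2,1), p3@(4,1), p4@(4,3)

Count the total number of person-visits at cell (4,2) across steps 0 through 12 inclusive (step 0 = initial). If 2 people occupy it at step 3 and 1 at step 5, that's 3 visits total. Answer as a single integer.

Step 0: p0@(1,1) p1@(3,5) p2@(2,1) p3@(4,1) p4@(4,3) -> at (4,2): 0 [-], cum=0
Step 1: p0@(2,1) p1@(4,5) p2@(3,1) p3@(5,1) p4@(5,3) -> at (4,2): 0 [-], cum=0
Step 2: p0@(3,1) p1@(5,5) p2@(4,1) p3@ESC p4@ESC -> at (4,2): 0 [-], cum=0
Step 3: p0@(4,1) p1@ESC p2@(5,1) p3@ESC p4@ESC -> at (4,2): 0 [-], cum=0
Step 4: p0@(5,1) p1@ESC p2@ESC p3@ESC p4@ESC -> at (4,2): 0 [-], cum=0
Step 5: p0@ESC p1@ESC p2@ESC p3@ESC p4@ESC -> at (4,2): 0 [-], cum=0
Total visits = 0

Answer: 0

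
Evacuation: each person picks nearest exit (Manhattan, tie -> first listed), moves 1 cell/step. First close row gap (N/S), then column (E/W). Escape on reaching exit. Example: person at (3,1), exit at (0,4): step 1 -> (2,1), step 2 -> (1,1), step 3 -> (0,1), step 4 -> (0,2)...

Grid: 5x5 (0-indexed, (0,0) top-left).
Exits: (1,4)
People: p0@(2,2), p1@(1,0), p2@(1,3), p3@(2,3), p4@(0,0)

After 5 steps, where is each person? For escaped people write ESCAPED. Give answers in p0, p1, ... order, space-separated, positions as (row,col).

Step 1: p0:(2,2)->(1,2) | p1:(1,0)->(1,1) | p2:(1,3)->(1,4)->EXIT | p3:(2,3)->(1,3) | p4:(0,0)->(1,0)
Step 2: p0:(1,2)->(1,3) | p1:(1,1)->(1,2) | p2:escaped | p3:(1,3)->(1,4)->EXIT | p4:(1,0)->(1,1)
Step 3: p0:(1,3)->(1,4)->EXIT | p1:(1,2)->(1,3) | p2:escaped | p3:escaped | p4:(1,1)->(1,2)
Step 4: p0:escaped | p1:(1,3)->(1,4)->EXIT | p2:escaped | p3:escaped | p4:(1,2)->(1,3)
Step 5: p0:escaped | p1:escaped | p2:escaped | p3:escaped | p4:(1,3)->(1,4)->EXIT

ESCAPED ESCAPED ESCAPED ESCAPED ESCAPED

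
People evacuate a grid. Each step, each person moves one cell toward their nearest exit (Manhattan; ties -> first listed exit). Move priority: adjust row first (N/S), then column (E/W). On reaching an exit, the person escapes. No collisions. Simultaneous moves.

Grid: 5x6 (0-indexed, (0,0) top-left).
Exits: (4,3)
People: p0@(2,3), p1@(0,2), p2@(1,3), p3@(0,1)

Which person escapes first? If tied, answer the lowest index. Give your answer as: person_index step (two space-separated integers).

Answer: 0 2

Derivation:
Step 1: p0:(2,3)->(3,3) | p1:(0,2)->(1,2) | p2:(1,3)->(2,3) | p3:(0,1)->(1,1)
Step 2: p0:(3,3)->(4,3)->EXIT | p1:(1,2)->(2,2) | p2:(2,3)->(3,3) | p3:(1,1)->(2,1)
Step 3: p0:escaped | p1:(2,2)->(3,2) | p2:(3,3)->(4,3)->EXIT | p3:(2,1)->(3,1)
Step 4: p0:escaped | p1:(3,2)->(4,2) | p2:escaped | p3:(3,1)->(4,1)
Step 5: p0:escaped | p1:(4,2)->(4,3)->EXIT | p2:escaped | p3:(4,1)->(4,2)
Step 6: p0:escaped | p1:escaped | p2:escaped | p3:(4,2)->(4,3)->EXIT
Exit steps: [2, 5, 3, 6]
First to escape: p0 at step 2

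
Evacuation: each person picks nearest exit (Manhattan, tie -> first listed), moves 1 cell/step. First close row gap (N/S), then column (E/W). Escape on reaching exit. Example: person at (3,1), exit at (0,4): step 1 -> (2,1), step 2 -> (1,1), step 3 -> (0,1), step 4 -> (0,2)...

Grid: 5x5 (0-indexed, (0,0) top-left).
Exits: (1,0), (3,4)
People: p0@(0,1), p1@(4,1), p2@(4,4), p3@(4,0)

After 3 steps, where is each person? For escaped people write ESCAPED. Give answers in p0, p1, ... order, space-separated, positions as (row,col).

Step 1: p0:(0,1)->(1,1) | p1:(4,1)->(3,1) | p2:(4,4)->(3,4)->EXIT | p3:(4,0)->(3,0)
Step 2: p0:(1,1)->(1,0)->EXIT | p1:(3,1)->(2,1) | p2:escaped | p3:(3,0)->(2,0)
Step 3: p0:escaped | p1:(2,1)->(1,1) | p2:escaped | p3:(2,0)->(1,0)->EXIT

ESCAPED (1,1) ESCAPED ESCAPED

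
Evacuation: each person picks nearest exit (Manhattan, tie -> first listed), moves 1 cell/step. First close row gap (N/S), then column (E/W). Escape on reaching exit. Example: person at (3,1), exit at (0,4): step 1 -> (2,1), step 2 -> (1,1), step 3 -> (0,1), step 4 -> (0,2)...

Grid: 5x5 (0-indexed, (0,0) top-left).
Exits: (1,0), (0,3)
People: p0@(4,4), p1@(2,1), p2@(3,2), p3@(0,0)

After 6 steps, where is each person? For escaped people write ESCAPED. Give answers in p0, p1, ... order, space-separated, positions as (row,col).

Step 1: p0:(4,4)->(3,4) | p1:(2,1)->(1,1) | p2:(3,2)->(2,2) | p3:(0,0)->(1,0)->EXIT
Step 2: p0:(3,4)->(2,4) | p1:(1,1)->(1,0)->EXIT | p2:(2,2)->(1,2) | p3:escaped
Step 3: p0:(2,4)->(1,4) | p1:escaped | p2:(1,2)->(1,1) | p3:escaped
Step 4: p0:(1,4)->(0,4) | p1:escaped | p2:(1,1)->(1,0)->EXIT | p3:escaped
Step 5: p0:(0,4)->(0,3)->EXIT | p1:escaped | p2:escaped | p3:escaped

ESCAPED ESCAPED ESCAPED ESCAPED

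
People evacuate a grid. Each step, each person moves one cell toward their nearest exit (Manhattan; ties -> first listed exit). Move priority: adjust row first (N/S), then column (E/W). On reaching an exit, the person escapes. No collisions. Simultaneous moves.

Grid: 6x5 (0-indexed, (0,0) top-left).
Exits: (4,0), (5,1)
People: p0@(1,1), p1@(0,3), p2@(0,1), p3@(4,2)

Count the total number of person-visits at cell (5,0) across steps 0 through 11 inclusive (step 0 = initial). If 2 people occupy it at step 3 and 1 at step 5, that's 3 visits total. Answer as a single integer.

Answer: 0

Derivation:
Step 0: p0@(1,1) p1@(0,3) p2@(0,1) p3@(4,2) -> at (5,0): 0 [-], cum=0
Step 1: p0@(2,1) p1@(1,3) p2@(1,1) p3@(4,1) -> at (5,0): 0 [-], cum=0
Step 2: p0@(3,1) p1@(2,3) p2@(2,1) p3@ESC -> at (5,0): 0 [-], cum=0
Step 3: p0@(4,1) p1@(3,3) p2@(3,1) p3@ESC -> at (5,0): 0 [-], cum=0
Step 4: p0@ESC p1@(4,3) p2@(4,1) p3@ESC -> at (5,0): 0 [-], cum=0
Step 5: p0@ESC p1@(4,2) p2@ESC p3@ESC -> at (5,0): 0 [-], cum=0
Step 6: p0@ESC p1@(4,1) p2@ESC p3@ESC -> at (5,0): 0 [-], cum=0
Step 7: p0@ESC p1@ESC p2@ESC p3@ESC -> at (5,0): 0 [-], cum=0
Total visits = 0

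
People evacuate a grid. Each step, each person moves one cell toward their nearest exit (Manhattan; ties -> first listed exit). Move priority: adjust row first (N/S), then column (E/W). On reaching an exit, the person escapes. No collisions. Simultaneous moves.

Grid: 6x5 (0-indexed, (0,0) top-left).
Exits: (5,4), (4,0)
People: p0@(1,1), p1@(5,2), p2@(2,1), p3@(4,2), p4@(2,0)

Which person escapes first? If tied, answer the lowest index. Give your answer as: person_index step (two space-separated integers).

Step 1: p0:(1,1)->(2,1) | p1:(5,2)->(5,3) | p2:(2,1)->(3,1) | p3:(4,2)->(4,1) | p4:(2,0)->(3,0)
Step 2: p0:(2,1)->(3,1) | p1:(5,3)->(5,4)->EXIT | p2:(3,1)->(4,1) | p3:(4,1)->(4,0)->EXIT | p4:(3,0)->(4,0)->EXIT
Step 3: p0:(3,1)->(4,1) | p1:escaped | p2:(4,1)->(4,0)->EXIT | p3:escaped | p4:escaped
Step 4: p0:(4,1)->(4,0)->EXIT | p1:escaped | p2:escaped | p3:escaped | p4:escaped
Exit steps: [4, 2, 3, 2, 2]
First to escape: p1 at step 2

Answer: 1 2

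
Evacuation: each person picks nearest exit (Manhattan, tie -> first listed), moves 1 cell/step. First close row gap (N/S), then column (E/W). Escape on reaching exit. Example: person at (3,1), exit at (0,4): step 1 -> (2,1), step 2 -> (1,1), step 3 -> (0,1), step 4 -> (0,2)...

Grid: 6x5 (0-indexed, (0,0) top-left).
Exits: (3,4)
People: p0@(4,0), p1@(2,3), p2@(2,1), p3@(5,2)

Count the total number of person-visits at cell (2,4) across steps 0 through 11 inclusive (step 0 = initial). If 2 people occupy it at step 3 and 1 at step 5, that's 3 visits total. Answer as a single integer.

Answer: 0

Derivation:
Step 0: p0@(4,0) p1@(2,3) p2@(2,1) p3@(5,2) -> at (2,4): 0 [-], cum=0
Step 1: p0@(3,0) p1@(3,3) p2@(3,1) p3@(4,2) -> at (2,4): 0 [-], cum=0
Step 2: p0@(3,1) p1@ESC p2@(3,2) p3@(3,2) -> at (2,4): 0 [-], cum=0
Step 3: p0@(3,2) p1@ESC p2@(3,3) p3@(3,3) -> at (2,4): 0 [-], cum=0
Step 4: p0@(3,3) p1@ESC p2@ESC p3@ESC -> at (2,4): 0 [-], cum=0
Step 5: p0@ESC p1@ESC p2@ESC p3@ESC -> at (2,4): 0 [-], cum=0
Total visits = 0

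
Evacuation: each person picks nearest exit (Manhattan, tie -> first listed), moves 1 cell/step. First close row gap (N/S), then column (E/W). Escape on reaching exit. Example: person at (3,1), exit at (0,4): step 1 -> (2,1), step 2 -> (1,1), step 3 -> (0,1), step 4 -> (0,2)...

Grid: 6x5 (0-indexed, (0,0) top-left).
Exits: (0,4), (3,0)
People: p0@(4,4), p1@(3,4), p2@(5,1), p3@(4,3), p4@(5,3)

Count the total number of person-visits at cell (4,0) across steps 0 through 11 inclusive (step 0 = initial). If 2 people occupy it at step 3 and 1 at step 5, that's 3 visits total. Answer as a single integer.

Step 0: p0@(4,4) p1@(3,4) p2@(5,1) p3@(4,3) p4@(5,3) -> at (4,0): 0 [-], cum=0
Step 1: p0@(3,4) p1@(2,4) p2@(4,1) p3@(3,3) p4@(4,3) -> at (4,0): 0 [-], cum=0
Step 2: p0@(2,4) p1@(1,4) p2@(3,1) p3@(3,2) p4@(3,3) -> at (4,0): 0 [-], cum=0
Step 3: p0@(1,4) p1@ESC p2@ESC p3@(3,1) p4@(3,2) -> at (4,0): 0 [-], cum=0
Step 4: p0@ESC p1@ESC p2@ESC p3@ESC p4@(3,1) -> at (4,0): 0 [-], cum=0
Step 5: p0@ESC p1@ESC p2@ESC p3@ESC p4@ESC -> at (4,0): 0 [-], cum=0
Total visits = 0

Answer: 0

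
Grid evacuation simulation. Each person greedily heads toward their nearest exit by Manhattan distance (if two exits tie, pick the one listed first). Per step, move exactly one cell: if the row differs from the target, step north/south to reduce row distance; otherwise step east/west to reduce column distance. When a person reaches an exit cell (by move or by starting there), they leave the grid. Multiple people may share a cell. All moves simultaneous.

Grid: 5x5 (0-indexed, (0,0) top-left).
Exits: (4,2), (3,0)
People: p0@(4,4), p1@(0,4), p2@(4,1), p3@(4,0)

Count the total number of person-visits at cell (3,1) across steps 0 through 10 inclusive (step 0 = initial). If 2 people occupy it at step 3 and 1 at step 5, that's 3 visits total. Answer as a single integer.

Answer: 0

Derivation:
Step 0: p0@(4,4) p1@(0,4) p2@(4,1) p3@(4,0) -> at (3,1): 0 [-], cum=0
Step 1: p0@(4,3) p1@(1,4) p2@ESC p3@ESC -> at (3,1): 0 [-], cum=0
Step 2: p0@ESC p1@(2,4) p2@ESC p3@ESC -> at (3,1): 0 [-], cum=0
Step 3: p0@ESC p1@(3,4) p2@ESC p3@ESC -> at (3,1): 0 [-], cum=0
Step 4: p0@ESC p1@(4,4) p2@ESC p3@ESC -> at (3,1): 0 [-], cum=0
Step 5: p0@ESC p1@(4,3) p2@ESC p3@ESC -> at (3,1): 0 [-], cum=0
Step 6: p0@ESC p1@ESC p2@ESC p3@ESC -> at (3,1): 0 [-], cum=0
Total visits = 0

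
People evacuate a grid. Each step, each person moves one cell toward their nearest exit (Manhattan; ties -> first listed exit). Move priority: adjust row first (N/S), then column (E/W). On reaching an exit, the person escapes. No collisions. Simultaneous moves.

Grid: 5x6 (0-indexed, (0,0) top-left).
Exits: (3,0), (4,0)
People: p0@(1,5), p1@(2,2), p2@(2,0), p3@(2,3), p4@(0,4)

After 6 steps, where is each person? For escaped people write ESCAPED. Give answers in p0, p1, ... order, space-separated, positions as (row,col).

Step 1: p0:(1,5)->(2,5) | p1:(2,2)->(3,2) | p2:(2,0)->(3,0)->EXIT | p3:(2,3)->(3,3) | p4:(0,4)->(1,4)
Step 2: p0:(2,5)->(3,5) | p1:(3,2)->(3,1) | p2:escaped | p3:(3,3)->(3,2) | p4:(1,4)->(2,4)
Step 3: p0:(3,5)->(3,4) | p1:(3,1)->(3,0)->EXIT | p2:escaped | p3:(3,2)->(3,1) | p4:(2,4)->(3,4)
Step 4: p0:(3,4)->(3,3) | p1:escaped | p2:escaped | p3:(3,1)->(3,0)->EXIT | p4:(3,4)->(3,3)
Step 5: p0:(3,3)->(3,2) | p1:escaped | p2:escaped | p3:escaped | p4:(3,3)->(3,2)
Step 6: p0:(3,2)->(3,1) | p1:escaped | p2:escaped | p3:escaped | p4:(3,2)->(3,1)

(3,1) ESCAPED ESCAPED ESCAPED (3,1)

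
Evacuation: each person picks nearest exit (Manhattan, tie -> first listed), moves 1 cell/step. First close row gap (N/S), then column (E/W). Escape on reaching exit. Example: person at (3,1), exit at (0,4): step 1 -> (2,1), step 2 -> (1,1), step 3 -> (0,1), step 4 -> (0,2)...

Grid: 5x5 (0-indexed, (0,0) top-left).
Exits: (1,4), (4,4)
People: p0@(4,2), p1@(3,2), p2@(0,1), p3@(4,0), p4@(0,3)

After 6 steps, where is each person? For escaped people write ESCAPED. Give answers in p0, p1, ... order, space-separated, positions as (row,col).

Step 1: p0:(4,2)->(4,3) | p1:(3,2)->(4,2) | p2:(0,1)->(1,1) | p3:(4,0)->(4,1) | p4:(0,3)->(1,3)
Step 2: p0:(4,3)->(4,4)->EXIT | p1:(4,2)->(4,3) | p2:(1,1)->(1,2) | p3:(4,1)->(4,2) | p4:(1,3)->(1,4)->EXIT
Step 3: p0:escaped | p1:(4,3)->(4,4)->EXIT | p2:(1,2)->(1,3) | p3:(4,2)->(4,3) | p4:escaped
Step 4: p0:escaped | p1:escaped | p2:(1,3)->(1,4)->EXIT | p3:(4,3)->(4,4)->EXIT | p4:escaped

ESCAPED ESCAPED ESCAPED ESCAPED ESCAPED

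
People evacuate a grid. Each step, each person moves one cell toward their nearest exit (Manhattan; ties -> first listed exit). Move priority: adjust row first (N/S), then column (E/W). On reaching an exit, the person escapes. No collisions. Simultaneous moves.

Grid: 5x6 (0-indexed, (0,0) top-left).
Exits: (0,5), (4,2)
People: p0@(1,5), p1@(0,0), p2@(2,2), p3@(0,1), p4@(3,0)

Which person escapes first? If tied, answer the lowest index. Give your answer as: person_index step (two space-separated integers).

Step 1: p0:(1,5)->(0,5)->EXIT | p1:(0,0)->(0,1) | p2:(2,2)->(3,2) | p3:(0,1)->(0,2) | p4:(3,0)->(4,0)
Step 2: p0:escaped | p1:(0,1)->(0,2) | p2:(3,2)->(4,2)->EXIT | p3:(0,2)->(0,3) | p4:(4,0)->(4,1)
Step 3: p0:escaped | p1:(0,2)->(0,3) | p2:escaped | p3:(0,3)->(0,4) | p4:(4,1)->(4,2)->EXIT
Step 4: p0:escaped | p1:(0,3)->(0,4) | p2:escaped | p3:(0,4)->(0,5)->EXIT | p4:escaped
Step 5: p0:escaped | p1:(0,4)->(0,5)->EXIT | p2:escaped | p3:escaped | p4:escaped
Exit steps: [1, 5, 2, 4, 3]
First to escape: p0 at step 1

Answer: 0 1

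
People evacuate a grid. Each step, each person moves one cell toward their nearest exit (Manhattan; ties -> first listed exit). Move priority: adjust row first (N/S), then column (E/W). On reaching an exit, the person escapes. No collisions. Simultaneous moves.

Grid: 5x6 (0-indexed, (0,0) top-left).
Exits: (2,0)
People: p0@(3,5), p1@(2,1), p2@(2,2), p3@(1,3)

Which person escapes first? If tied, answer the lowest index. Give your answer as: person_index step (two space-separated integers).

Answer: 1 1

Derivation:
Step 1: p0:(3,5)->(2,5) | p1:(2,1)->(2,0)->EXIT | p2:(2,2)->(2,1) | p3:(1,3)->(2,3)
Step 2: p0:(2,5)->(2,4) | p1:escaped | p2:(2,1)->(2,0)->EXIT | p3:(2,3)->(2,2)
Step 3: p0:(2,4)->(2,3) | p1:escaped | p2:escaped | p3:(2,2)->(2,1)
Step 4: p0:(2,3)->(2,2) | p1:escaped | p2:escaped | p3:(2,1)->(2,0)->EXIT
Step 5: p0:(2,2)->(2,1) | p1:escaped | p2:escaped | p3:escaped
Step 6: p0:(2,1)->(2,0)->EXIT | p1:escaped | p2:escaped | p3:escaped
Exit steps: [6, 1, 2, 4]
First to escape: p1 at step 1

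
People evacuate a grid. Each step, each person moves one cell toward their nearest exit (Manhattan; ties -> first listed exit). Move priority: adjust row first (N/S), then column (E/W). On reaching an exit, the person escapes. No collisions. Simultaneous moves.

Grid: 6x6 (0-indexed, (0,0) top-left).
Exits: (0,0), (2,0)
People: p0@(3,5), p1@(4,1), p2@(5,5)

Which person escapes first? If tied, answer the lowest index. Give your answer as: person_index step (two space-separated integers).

Answer: 1 3

Derivation:
Step 1: p0:(3,5)->(2,5) | p1:(4,1)->(3,1) | p2:(5,5)->(4,5)
Step 2: p0:(2,5)->(2,4) | p1:(3,1)->(2,1) | p2:(4,5)->(3,5)
Step 3: p0:(2,4)->(2,3) | p1:(2,1)->(2,0)->EXIT | p2:(3,5)->(2,5)
Step 4: p0:(2,3)->(2,2) | p1:escaped | p2:(2,5)->(2,4)
Step 5: p0:(2,2)->(2,1) | p1:escaped | p2:(2,4)->(2,3)
Step 6: p0:(2,1)->(2,0)->EXIT | p1:escaped | p2:(2,3)->(2,2)
Step 7: p0:escaped | p1:escaped | p2:(2,2)->(2,1)
Step 8: p0:escaped | p1:escaped | p2:(2,1)->(2,0)->EXIT
Exit steps: [6, 3, 8]
First to escape: p1 at step 3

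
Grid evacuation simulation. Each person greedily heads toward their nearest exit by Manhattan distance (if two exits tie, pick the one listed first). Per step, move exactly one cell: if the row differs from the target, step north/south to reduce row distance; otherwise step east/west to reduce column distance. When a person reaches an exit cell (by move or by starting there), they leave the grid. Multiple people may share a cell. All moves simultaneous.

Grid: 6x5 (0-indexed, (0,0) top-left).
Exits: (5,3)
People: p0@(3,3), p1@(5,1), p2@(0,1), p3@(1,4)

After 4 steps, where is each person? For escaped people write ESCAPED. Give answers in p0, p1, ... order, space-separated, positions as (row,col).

Step 1: p0:(3,3)->(4,3) | p1:(5,1)->(5,2) | p2:(0,1)->(1,1) | p3:(1,4)->(2,4)
Step 2: p0:(4,3)->(5,3)->EXIT | p1:(5,2)->(5,3)->EXIT | p2:(1,1)->(2,1) | p3:(2,4)->(3,4)
Step 3: p0:escaped | p1:escaped | p2:(2,1)->(3,1) | p3:(3,4)->(4,4)
Step 4: p0:escaped | p1:escaped | p2:(3,1)->(4,1) | p3:(4,4)->(5,4)

ESCAPED ESCAPED (4,1) (5,4)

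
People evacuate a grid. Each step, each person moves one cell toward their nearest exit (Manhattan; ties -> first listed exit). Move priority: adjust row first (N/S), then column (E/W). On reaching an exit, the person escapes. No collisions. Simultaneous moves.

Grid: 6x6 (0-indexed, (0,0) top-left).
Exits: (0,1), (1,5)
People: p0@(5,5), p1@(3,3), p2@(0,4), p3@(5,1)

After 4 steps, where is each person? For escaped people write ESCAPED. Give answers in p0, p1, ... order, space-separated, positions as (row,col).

Step 1: p0:(5,5)->(4,5) | p1:(3,3)->(2,3) | p2:(0,4)->(1,4) | p3:(5,1)->(4,1)
Step 2: p0:(4,5)->(3,5) | p1:(2,3)->(1,3) | p2:(1,4)->(1,5)->EXIT | p3:(4,1)->(3,1)
Step 3: p0:(3,5)->(2,5) | p1:(1,3)->(1,4) | p2:escaped | p3:(3,1)->(2,1)
Step 4: p0:(2,5)->(1,5)->EXIT | p1:(1,4)->(1,5)->EXIT | p2:escaped | p3:(2,1)->(1,1)

ESCAPED ESCAPED ESCAPED (1,1)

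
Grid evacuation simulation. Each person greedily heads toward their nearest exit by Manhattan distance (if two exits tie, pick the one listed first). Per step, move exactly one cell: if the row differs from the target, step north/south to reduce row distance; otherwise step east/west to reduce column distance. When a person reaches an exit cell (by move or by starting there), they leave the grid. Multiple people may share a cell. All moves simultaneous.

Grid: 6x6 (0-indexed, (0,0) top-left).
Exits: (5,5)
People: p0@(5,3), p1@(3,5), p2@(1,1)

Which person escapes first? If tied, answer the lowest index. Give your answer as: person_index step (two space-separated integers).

Answer: 0 2

Derivation:
Step 1: p0:(5,3)->(5,4) | p1:(3,5)->(4,5) | p2:(1,1)->(2,1)
Step 2: p0:(5,4)->(5,5)->EXIT | p1:(4,5)->(5,5)->EXIT | p2:(2,1)->(3,1)
Step 3: p0:escaped | p1:escaped | p2:(3,1)->(4,1)
Step 4: p0:escaped | p1:escaped | p2:(4,1)->(5,1)
Step 5: p0:escaped | p1:escaped | p2:(5,1)->(5,2)
Step 6: p0:escaped | p1:escaped | p2:(5,2)->(5,3)
Step 7: p0:escaped | p1:escaped | p2:(5,3)->(5,4)
Step 8: p0:escaped | p1:escaped | p2:(5,4)->(5,5)->EXIT
Exit steps: [2, 2, 8]
First to escape: p0 at step 2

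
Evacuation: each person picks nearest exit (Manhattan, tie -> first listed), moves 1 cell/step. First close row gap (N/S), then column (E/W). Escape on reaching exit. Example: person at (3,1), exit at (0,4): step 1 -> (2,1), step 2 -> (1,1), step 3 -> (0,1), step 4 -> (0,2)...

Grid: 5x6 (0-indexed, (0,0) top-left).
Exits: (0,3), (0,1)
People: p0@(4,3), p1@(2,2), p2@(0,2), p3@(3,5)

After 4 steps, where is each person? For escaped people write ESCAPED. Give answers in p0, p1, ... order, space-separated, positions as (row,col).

Step 1: p0:(4,3)->(3,3) | p1:(2,2)->(1,2) | p2:(0,2)->(0,3)->EXIT | p3:(3,5)->(2,5)
Step 2: p0:(3,3)->(2,3) | p1:(1,2)->(0,2) | p2:escaped | p3:(2,5)->(1,5)
Step 3: p0:(2,3)->(1,3) | p1:(0,2)->(0,3)->EXIT | p2:escaped | p3:(1,5)->(0,5)
Step 4: p0:(1,3)->(0,3)->EXIT | p1:escaped | p2:escaped | p3:(0,5)->(0,4)

ESCAPED ESCAPED ESCAPED (0,4)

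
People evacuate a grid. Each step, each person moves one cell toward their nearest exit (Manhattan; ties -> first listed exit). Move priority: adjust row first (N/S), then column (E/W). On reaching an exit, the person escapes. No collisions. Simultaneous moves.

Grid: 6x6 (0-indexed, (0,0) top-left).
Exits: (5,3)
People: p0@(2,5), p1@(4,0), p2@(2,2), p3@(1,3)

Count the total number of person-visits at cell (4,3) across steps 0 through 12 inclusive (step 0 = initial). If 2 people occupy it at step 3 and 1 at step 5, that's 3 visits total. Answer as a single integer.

Answer: 1

Derivation:
Step 0: p0@(2,5) p1@(4,0) p2@(2,2) p3@(1,3) -> at (4,3): 0 [-], cum=0
Step 1: p0@(3,5) p1@(5,0) p2@(3,2) p3@(2,3) -> at (4,3): 0 [-], cum=0
Step 2: p0@(4,5) p1@(5,1) p2@(4,2) p3@(3,3) -> at (4,3): 0 [-], cum=0
Step 3: p0@(5,5) p1@(5,2) p2@(5,2) p3@(4,3) -> at (4,3): 1 [p3], cum=1
Step 4: p0@(5,4) p1@ESC p2@ESC p3@ESC -> at (4,3): 0 [-], cum=1
Step 5: p0@ESC p1@ESC p2@ESC p3@ESC -> at (4,3): 0 [-], cum=1
Total visits = 1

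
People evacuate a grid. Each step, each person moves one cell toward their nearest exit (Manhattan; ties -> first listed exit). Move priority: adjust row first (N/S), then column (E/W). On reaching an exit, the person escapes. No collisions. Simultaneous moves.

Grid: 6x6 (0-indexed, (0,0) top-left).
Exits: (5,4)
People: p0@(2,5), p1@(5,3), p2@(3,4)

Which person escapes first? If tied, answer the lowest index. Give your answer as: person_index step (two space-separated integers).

Answer: 1 1

Derivation:
Step 1: p0:(2,5)->(3,5) | p1:(5,3)->(5,4)->EXIT | p2:(3,4)->(4,4)
Step 2: p0:(3,5)->(4,5) | p1:escaped | p2:(4,4)->(5,4)->EXIT
Step 3: p0:(4,5)->(5,5) | p1:escaped | p2:escaped
Step 4: p0:(5,5)->(5,4)->EXIT | p1:escaped | p2:escaped
Exit steps: [4, 1, 2]
First to escape: p1 at step 1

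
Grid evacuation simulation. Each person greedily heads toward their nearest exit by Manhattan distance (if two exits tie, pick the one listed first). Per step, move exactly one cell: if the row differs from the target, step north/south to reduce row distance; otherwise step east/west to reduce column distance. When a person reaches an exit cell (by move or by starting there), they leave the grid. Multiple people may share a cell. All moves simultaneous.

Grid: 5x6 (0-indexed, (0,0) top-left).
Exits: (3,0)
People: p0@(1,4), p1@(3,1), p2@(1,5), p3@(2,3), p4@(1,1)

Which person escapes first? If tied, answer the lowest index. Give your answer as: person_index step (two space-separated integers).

Answer: 1 1

Derivation:
Step 1: p0:(1,4)->(2,4) | p1:(3,1)->(3,0)->EXIT | p2:(1,5)->(2,5) | p3:(2,3)->(3,3) | p4:(1,1)->(2,1)
Step 2: p0:(2,4)->(3,4) | p1:escaped | p2:(2,5)->(3,5) | p3:(3,3)->(3,2) | p4:(2,1)->(3,1)
Step 3: p0:(3,4)->(3,3) | p1:escaped | p2:(3,5)->(3,4) | p3:(3,2)->(3,1) | p4:(3,1)->(3,0)->EXIT
Step 4: p0:(3,3)->(3,2) | p1:escaped | p2:(3,4)->(3,3) | p3:(3,1)->(3,0)->EXIT | p4:escaped
Step 5: p0:(3,2)->(3,1) | p1:escaped | p2:(3,3)->(3,2) | p3:escaped | p4:escaped
Step 6: p0:(3,1)->(3,0)->EXIT | p1:escaped | p2:(3,2)->(3,1) | p3:escaped | p4:escaped
Step 7: p0:escaped | p1:escaped | p2:(3,1)->(3,0)->EXIT | p3:escaped | p4:escaped
Exit steps: [6, 1, 7, 4, 3]
First to escape: p1 at step 1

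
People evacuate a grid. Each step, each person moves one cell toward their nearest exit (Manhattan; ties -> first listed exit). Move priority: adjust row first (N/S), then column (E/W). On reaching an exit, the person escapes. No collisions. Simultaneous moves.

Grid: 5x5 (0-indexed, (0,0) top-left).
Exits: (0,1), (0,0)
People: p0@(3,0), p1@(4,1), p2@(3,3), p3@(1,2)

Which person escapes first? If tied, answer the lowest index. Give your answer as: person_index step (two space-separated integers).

Answer: 3 2

Derivation:
Step 1: p0:(3,0)->(2,0) | p1:(4,1)->(3,1) | p2:(3,3)->(2,3) | p3:(1,2)->(0,2)
Step 2: p0:(2,0)->(1,0) | p1:(3,1)->(2,1) | p2:(2,3)->(1,3) | p3:(0,2)->(0,1)->EXIT
Step 3: p0:(1,0)->(0,0)->EXIT | p1:(2,1)->(1,1) | p2:(1,3)->(0,3) | p3:escaped
Step 4: p0:escaped | p1:(1,1)->(0,1)->EXIT | p2:(0,3)->(0,2) | p3:escaped
Step 5: p0:escaped | p1:escaped | p2:(0,2)->(0,1)->EXIT | p3:escaped
Exit steps: [3, 4, 5, 2]
First to escape: p3 at step 2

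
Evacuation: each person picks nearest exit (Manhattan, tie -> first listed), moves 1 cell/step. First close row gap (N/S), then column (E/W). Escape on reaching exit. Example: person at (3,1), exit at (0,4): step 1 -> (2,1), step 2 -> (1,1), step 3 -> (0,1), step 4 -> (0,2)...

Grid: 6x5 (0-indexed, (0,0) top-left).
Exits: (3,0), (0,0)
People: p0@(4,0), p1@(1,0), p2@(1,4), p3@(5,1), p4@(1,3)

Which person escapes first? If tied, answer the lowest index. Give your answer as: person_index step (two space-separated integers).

Step 1: p0:(4,0)->(3,0)->EXIT | p1:(1,0)->(0,0)->EXIT | p2:(1,4)->(0,4) | p3:(5,1)->(4,1) | p4:(1,3)->(0,3)
Step 2: p0:escaped | p1:escaped | p2:(0,4)->(0,3) | p3:(4,1)->(3,1) | p4:(0,3)->(0,2)
Step 3: p0:escaped | p1:escaped | p2:(0,3)->(0,2) | p3:(3,1)->(3,0)->EXIT | p4:(0,2)->(0,1)
Step 4: p0:escaped | p1:escaped | p2:(0,2)->(0,1) | p3:escaped | p4:(0,1)->(0,0)->EXIT
Step 5: p0:escaped | p1:escaped | p2:(0,1)->(0,0)->EXIT | p3:escaped | p4:escaped
Exit steps: [1, 1, 5, 3, 4]
First to escape: p0 at step 1

Answer: 0 1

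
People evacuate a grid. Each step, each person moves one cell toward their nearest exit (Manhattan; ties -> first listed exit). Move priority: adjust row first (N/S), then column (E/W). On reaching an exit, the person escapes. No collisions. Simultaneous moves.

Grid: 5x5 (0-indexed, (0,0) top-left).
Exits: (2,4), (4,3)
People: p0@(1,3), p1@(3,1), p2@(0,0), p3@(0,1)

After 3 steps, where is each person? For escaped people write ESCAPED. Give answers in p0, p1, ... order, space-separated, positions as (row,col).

Step 1: p0:(1,3)->(2,3) | p1:(3,1)->(4,1) | p2:(0,0)->(1,0) | p3:(0,1)->(1,1)
Step 2: p0:(2,3)->(2,4)->EXIT | p1:(4,1)->(4,2) | p2:(1,0)->(2,0) | p3:(1,1)->(2,1)
Step 3: p0:escaped | p1:(4,2)->(4,3)->EXIT | p2:(2,0)->(2,1) | p3:(2,1)->(2,2)

ESCAPED ESCAPED (2,1) (2,2)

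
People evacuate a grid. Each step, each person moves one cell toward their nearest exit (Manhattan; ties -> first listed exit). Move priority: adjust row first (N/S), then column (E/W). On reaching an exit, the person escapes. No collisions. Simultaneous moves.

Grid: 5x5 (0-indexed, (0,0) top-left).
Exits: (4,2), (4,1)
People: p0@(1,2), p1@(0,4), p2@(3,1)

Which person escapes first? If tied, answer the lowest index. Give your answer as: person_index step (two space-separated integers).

Answer: 2 1

Derivation:
Step 1: p0:(1,2)->(2,2) | p1:(0,4)->(1,4) | p2:(3,1)->(4,1)->EXIT
Step 2: p0:(2,2)->(3,2) | p1:(1,4)->(2,4) | p2:escaped
Step 3: p0:(3,2)->(4,2)->EXIT | p1:(2,4)->(3,4) | p2:escaped
Step 4: p0:escaped | p1:(3,4)->(4,4) | p2:escaped
Step 5: p0:escaped | p1:(4,4)->(4,3) | p2:escaped
Step 6: p0:escaped | p1:(4,3)->(4,2)->EXIT | p2:escaped
Exit steps: [3, 6, 1]
First to escape: p2 at step 1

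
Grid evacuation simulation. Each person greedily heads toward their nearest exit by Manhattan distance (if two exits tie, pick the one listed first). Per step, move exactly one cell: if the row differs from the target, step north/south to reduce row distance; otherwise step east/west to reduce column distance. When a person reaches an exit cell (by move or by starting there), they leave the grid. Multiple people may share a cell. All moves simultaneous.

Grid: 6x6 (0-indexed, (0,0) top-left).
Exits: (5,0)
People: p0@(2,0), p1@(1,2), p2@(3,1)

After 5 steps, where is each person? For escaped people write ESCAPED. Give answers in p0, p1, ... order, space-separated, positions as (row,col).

Step 1: p0:(2,0)->(3,0) | p1:(1,2)->(2,2) | p2:(3,1)->(4,1)
Step 2: p0:(3,0)->(4,0) | p1:(2,2)->(3,2) | p2:(4,1)->(5,1)
Step 3: p0:(4,0)->(5,0)->EXIT | p1:(3,2)->(4,2) | p2:(5,1)->(5,0)->EXIT
Step 4: p0:escaped | p1:(4,2)->(5,2) | p2:escaped
Step 5: p0:escaped | p1:(5,2)->(5,1) | p2:escaped

ESCAPED (5,1) ESCAPED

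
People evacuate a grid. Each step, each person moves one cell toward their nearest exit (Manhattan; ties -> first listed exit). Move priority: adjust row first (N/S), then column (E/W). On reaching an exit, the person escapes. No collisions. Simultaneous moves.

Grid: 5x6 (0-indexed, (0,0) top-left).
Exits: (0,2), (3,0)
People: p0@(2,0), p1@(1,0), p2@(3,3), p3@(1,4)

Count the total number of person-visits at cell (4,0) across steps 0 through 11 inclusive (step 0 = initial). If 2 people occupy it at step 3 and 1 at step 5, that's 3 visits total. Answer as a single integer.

Answer: 0

Derivation:
Step 0: p0@(2,0) p1@(1,0) p2@(3,3) p3@(1,4) -> at (4,0): 0 [-], cum=0
Step 1: p0@ESC p1@(2,0) p2@(3,2) p3@(0,4) -> at (4,0): 0 [-], cum=0
Step 2: p0@ESC p1@ESC p2@(3,1) p3@(0,3) -> at (4,0): 0 [-], cum=0
Step 3: p0@ESC p1@ESC p2@ESC p3@ESC -> at (4,0): 0 [-], cum=0
Total visits = 0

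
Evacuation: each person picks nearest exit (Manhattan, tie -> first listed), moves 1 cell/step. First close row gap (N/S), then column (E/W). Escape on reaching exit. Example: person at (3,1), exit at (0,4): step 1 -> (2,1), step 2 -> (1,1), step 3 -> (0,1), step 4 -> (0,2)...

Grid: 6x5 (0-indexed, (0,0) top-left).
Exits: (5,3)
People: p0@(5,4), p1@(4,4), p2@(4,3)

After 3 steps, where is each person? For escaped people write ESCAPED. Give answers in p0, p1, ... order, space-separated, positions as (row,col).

Step 1: p0:(5,4)->(5,3)->EXIT | p1:(4,4)->(5,4) | p2:(4,3)->(5,3)->EXIT
Step 2: p0:escaped | p1:(5,4)->(5,3)->EXIT | p2:escaped

ESCAPED ESCAPED ESCAPED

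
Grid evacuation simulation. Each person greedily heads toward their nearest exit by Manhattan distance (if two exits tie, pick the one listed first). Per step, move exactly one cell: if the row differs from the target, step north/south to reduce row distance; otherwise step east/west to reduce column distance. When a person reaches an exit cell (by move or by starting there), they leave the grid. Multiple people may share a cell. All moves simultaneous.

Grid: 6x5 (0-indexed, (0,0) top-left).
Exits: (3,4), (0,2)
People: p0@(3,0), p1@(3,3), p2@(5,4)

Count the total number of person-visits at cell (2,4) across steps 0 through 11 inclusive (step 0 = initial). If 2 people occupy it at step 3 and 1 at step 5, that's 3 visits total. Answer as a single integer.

Answer: 0

Derivation:
Step 0: p0@(3,0) p1@(3,3) p2@(5,4) -> at (2,4): 0 [-], cum=0
Step 1: p0@(3,1) p1@ESC p2@(4,4) -> at (2,4): 0 [-], cum=0
Step 2: p0@(3,2) p1@ESC p2@ESC -> at (2,4): 0 [-], cum=0
Step 3: p0@(3,3) p1@ESC p2@ESC -> at (2,4): 0 [-], cum=0
Step 4: p0@ESC p1@ESC p2@ESC -> at (2,4): 0 [-], cum=0
Total visits = 0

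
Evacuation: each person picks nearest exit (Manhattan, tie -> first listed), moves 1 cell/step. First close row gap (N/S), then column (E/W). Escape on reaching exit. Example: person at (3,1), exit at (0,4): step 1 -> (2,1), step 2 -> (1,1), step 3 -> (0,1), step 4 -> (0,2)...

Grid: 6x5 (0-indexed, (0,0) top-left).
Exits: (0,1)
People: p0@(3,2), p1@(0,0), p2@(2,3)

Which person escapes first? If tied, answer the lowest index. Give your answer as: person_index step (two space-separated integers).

Step 1: p0:(3,2)->(2,2) | p1:(0,0)->(0,1)->EXIT | p2:(2,3)->(1,3)
Step 2: p0:(2,2)->(1,2) | p1:escaped | p2:(1,3)->(0,3)
Step 3: p0:(1,2)->(0,2) | p1:escaped | p2:(0,3)->(0,2)
Step 4: p0:(0,2)->(0,1)->EXIT | p1:escaped | p2:(0,2)->(0,1)->EXIT
Exit steps: [4, 1, 4]
First to escape: p1 at step 1

Answer: 1 1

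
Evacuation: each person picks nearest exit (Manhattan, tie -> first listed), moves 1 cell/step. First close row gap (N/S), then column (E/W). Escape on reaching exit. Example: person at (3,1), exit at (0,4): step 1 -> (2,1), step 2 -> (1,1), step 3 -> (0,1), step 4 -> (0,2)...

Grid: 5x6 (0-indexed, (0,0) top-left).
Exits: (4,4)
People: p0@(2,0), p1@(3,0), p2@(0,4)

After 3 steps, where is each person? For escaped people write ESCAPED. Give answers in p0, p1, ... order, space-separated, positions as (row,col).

Step 1: p0:(2,0)->(3,0) | p1:(3,0)->(4,0) | p2:(0,4)->(1,4)
Step 2: p0:(3,0)->(4,0) | p1:(4,0)->(4,1) | p2:(1,4)->(2,4)
Step 3: p0:(4,0)->(4,1) | p1:(4,1)->(4,2) | p2:(2,4)->(3,4)

(4,1) (4,2) (3,4)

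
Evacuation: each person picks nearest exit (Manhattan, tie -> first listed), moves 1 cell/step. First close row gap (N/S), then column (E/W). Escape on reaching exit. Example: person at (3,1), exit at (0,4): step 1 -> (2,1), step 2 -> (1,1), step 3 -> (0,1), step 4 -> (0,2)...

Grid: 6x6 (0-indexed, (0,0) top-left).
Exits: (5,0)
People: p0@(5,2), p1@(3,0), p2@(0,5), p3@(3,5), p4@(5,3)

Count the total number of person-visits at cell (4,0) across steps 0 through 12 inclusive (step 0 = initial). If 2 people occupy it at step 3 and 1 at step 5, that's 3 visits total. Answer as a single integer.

Answer: 1

Derivation:
Step 0: p0@(5,2) p1@(3,0) p2@(0,5) p3@(3,5) p4@(5,3) -> at (4,0): 0 [-], cum=0
Step 1: p0@(5,1) p1@(4,0) p2@(1,5) p3@(4,5) p4@(5,2) -> at (4,0): 1 [p1], cum=1
Step 2: p0@ESC p1@ESC p2@(2,5) p3@(5,5) p4@(5,1) -> at (4,0): 0 [-], cum=1
Step 3: p0@ESC p1@ESC p2@(3,5) p3@(5,4) p4@ESC -> at (4,0): 0 [-], cum=1
Step 4: p0@ESC p1@ESC p2@(4,5) p3@(5,3) p4@ESC -> at (4,0): 0 [-], cum=1
Step 5: p0@ESC p1@ESC p2@(5,5) p3@(5,2) p4@ESC -> at (4,0): 0 [-], cum=1
Step 6: p0@ESC p1@ESC p2@(5,4) p3@(5,1) p4@ESC -> at (4,0): 0 [-], cum=1
Step 7: p0@ESC p1@ESC p2@(5,3) p3@ESC p4@ESC -> at (4,0): 0 [-], cum=1
Step 8: p0@ESC p1@ESC p2@(5,2) p3@ESC p4@ESC -> at (4,0): 0 [-], cum=1
Step 9: p0@ESC p1@ESC p2@(5,1) p3@ESC p4@ESC -> at (4,0): 0 [-], cum=1
Step 10: p0@ESC p1@ESC p2@ESC p3@ESC p4@ESC -> at (4,0): 0 [-], cum=1
Total visits = 1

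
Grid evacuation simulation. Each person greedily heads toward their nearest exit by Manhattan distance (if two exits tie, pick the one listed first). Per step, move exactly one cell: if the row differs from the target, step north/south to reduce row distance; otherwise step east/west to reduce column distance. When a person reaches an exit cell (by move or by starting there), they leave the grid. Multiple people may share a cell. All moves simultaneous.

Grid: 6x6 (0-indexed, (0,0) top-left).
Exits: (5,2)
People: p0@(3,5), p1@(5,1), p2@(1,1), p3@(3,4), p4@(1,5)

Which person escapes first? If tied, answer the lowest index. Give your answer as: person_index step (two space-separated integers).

Answer: 1 1

Derivation:
Step 1: p0:(3,5)->(4,5) | p1:(5,1)->(5,2)->EXIT | p2:(1,1)->(2,1) | p3:(3,4)->(4,4) | p4:(1,5)->(2,5)
Step 2: p0:(4,5)->(5,5) | p1:escaped | p2:(2,1)->(3,1) | p3:(4,4)->(5,4) | p4:(2,5)->(3,5)
Step 3: p0:(5,5)->(5,4) | p1:escaped | p2:(3,1)->(4,1) | p3:(5,4)->(5,3) | p4:(3,5)->(4,5)
Step 4: p0:(5,4)->(5,3) | p1:escaped | p2:(4,1)->(5,1) | p3:(5,3)->(5,2)->EXIT | p4:(4,5)->(5,5)
Step 5: p0:(5,3)->(5,2)->EXIT | p1:escaped | p2:(5,1)->(5,2)->EXIT | p3:escaped | p4:(5,5)->(5,4)
Step 6: p0:escaped | p1:escaped | p2:escaped | p3:escaped | p4:(5,4)->(5,3)
Step 7: p0:escaped | p1:escaped | p2:escaped | p3:escaped | p4:(5,3)->(5,2)->EXIT
Exit steps: [5, 1, 5, 4, 7]
First to escape: p1 at step 1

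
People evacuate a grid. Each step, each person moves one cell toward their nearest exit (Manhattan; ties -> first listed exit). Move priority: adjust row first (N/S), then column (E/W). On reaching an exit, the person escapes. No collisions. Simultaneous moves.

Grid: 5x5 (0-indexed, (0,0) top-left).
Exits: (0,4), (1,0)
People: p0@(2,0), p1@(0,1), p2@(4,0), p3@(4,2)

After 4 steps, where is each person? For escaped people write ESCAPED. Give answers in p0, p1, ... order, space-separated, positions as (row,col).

Step 1: p0:(2,0)->(1,0)->EXIT | p1:(0,1)->(1,1) | p2:(4,0)->(3,0) | p3:(4,2)->(3,2)
Step 2: p0:escaped | p1:(1,1)->(1,0)->EXIT | p2:(3,0)->(2,0) | p3:(3,2)->(2,2)
Step 3: p0:escaped | p1:escaped | p2:(2,0)->(1,0)->EXIT | p3:(2,2)->(1,2)
Step 4: p0:escaped | p1:escaped | p2:escaped | p3:(1,2)->(1,1)

ESCAPED ESCAPED ESCAPED (1,1)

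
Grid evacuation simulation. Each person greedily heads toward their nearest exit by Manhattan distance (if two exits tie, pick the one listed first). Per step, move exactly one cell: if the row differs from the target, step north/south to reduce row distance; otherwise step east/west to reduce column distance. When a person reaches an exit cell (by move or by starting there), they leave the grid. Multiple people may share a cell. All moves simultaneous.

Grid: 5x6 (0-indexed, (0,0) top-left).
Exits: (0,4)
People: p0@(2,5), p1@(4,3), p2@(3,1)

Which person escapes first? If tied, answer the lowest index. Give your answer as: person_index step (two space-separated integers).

Answer: 0 3

Derivation:
Step 1: p0:(2,5)->(1,5) | p1:(4,3)->(3,3) | p2:(3,1)->(2,1)
Step 2: p0:(1,5)->(0,5) | p1:(3,3)->(2,3) | p2:(2,1)->(1,1)
Step 3: p0:(0,5)->(0,4)->EXIT | p1:(2,3)->(1,3) | p2:(1,1)->(0,1)
Step 4: p0:escaped | p1:(1,3)->(0,3) | p2:(0,1)->(0,2)
Step 5: p0:escaped | p1:(0,3)->(0,4)->EXIT | p2:(0,2)->(0,3)
Step 6: p0:escaped | p1:escaped | p2:(0,3)->(0,4)->EXIT
Exit steps: [3, 5, 6]
First to escape: p0 at step 3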